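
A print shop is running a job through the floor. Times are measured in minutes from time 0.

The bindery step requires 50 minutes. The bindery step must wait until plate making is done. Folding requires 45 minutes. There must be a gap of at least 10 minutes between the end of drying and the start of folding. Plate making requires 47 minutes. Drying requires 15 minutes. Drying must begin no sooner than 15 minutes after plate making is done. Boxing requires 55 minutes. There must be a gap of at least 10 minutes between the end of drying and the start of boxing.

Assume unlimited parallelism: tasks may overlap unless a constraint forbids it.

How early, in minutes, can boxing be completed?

Plate making can start immediately at minute 0; it finishes at minute 47.
Drying waits on plate making (finishes minute 47, plus 15-minute gap → minute 62), so it starts at minute 62 and finishes at 62 + 15 = minute 77.
After drying (finishes minute 77, plus 10-minute gap → minute 87), boxing can start at minute 87 and finishes at minute 142.

142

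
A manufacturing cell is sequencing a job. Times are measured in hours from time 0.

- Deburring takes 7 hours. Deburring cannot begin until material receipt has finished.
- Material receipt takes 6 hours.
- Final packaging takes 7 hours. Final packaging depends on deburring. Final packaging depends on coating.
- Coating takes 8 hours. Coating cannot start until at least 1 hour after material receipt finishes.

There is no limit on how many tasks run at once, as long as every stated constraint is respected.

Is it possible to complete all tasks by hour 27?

Yes

Nothing blocks material receipt, so it runs from hour 0 to hour 6.
Coating waits on material receipt (finishes hour 6, plus 1-hour gap → hour 7), so it starts at hour 7 and finishes at 7 + 8 = hour 15.
Deburring cannot begin until material receipt (finishes hour 6). It runs from hour 6 to 6 + 7 = hour 13.
For final packaging: deburring (finishes hour 13); coating (finishes hour 15). Taking the maximum gives a start of hour 15, and it finishes at 15 + 7 = hour 22.
Every task is finished by hour 22, which is no later than the deadline of 27, so the schedule is feasible.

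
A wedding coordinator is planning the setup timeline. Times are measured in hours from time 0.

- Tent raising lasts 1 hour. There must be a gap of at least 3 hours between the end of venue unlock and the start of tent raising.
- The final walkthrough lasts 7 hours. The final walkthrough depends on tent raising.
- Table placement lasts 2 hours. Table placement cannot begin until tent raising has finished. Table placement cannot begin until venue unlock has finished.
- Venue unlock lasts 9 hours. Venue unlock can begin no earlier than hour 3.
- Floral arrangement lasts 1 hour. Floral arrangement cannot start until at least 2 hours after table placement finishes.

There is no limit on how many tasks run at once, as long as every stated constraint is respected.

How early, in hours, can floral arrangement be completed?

Venue unlock cannot begin until its own release at hour 3. It runs from hour 3 to 3 + 9 = hour 12.
After venue unlock (finishes hour 12, plus 3-hour gap → hour 15), tent raising can start at hour 15 and finishes at hour 16.
For table placement: tent raising (finishes hour 16); venue unlock (finishes hour 12). Taking the maximum gives a start of hour 16, and it finishes at 16 + 2 = hour 18.
Floral arrangement waits on table placement (finishes hour 18, plus 2-hour gap → hour 20), so it starts at hour 20 and finishes at 20 + 1 = hour 21.

21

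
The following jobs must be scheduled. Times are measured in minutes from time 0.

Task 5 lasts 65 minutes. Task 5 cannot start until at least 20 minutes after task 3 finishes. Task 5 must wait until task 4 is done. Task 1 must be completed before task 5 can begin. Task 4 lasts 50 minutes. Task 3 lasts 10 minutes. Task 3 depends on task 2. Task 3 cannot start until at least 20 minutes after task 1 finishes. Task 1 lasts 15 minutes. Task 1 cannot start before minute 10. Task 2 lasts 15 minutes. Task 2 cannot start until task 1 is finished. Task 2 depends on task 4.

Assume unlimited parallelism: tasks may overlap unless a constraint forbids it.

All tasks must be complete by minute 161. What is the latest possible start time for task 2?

51

Nothing follows task 5; the deadline of minute 161 is its only limit. It must start by 161 − 65 = minute 96.
Task 3 must finish before task 5 (must start by minute 96, minus 20-minute gap → minute 76). With a 10-minute duration, task 3 must start by 76 − 10 = minute 66.
Task 2 has to be done before task 3 (must start by minute 66). That means finishing by minute 66, i.e. starting by 66 − 15 = minute 51.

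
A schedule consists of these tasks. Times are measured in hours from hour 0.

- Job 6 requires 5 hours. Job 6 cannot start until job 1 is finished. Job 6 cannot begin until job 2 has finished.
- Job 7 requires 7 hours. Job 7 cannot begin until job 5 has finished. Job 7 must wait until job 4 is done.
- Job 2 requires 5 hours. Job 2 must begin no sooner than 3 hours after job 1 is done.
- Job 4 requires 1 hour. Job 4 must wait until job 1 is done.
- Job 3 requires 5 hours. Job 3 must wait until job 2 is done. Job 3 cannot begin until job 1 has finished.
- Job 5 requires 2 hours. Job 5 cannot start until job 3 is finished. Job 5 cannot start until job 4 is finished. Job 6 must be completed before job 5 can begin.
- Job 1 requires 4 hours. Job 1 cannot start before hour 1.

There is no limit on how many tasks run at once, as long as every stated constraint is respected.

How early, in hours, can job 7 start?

After its own release at hour 1, job 1 can start at hour 1 and finishes at hour 5.
After job 1 (finishes hour 5), job 4 can start at hour 5 and finishes at hour 6.
Job 2 waits on job 1 (finishes hour 5, plus 3-hour gap → hour 8), so it starts at hour 8 and finishes at 8 + 5 = hour 13.
Job 6 cannot start until job 1 (finishes hour 5); job 2 (finishes hour 13). The controlling bound is hour 13, so job 6 finishes at 13 + 5 = hour 18.
Job 3 has to wait for job 2 (finishes hour 13); job 1 (finishes hour 5). The latest of these is hour 13, so job 3 runs hour 13 to 13 + 5 = hour 18.
Job 5 has to wait for job 3 (finishes hour 18); job 4 (finishes hour 6); job 6 (finishes hour 18). The latest of these is hour 18, so job 5 runs hour 18 to 18 + 2 = hour 20.
Job 7 waits on job 5 (finishes hour 20); job 4 (finishes hour 6). The latest of these is hour 20, which is the earliest job 7 can start.

20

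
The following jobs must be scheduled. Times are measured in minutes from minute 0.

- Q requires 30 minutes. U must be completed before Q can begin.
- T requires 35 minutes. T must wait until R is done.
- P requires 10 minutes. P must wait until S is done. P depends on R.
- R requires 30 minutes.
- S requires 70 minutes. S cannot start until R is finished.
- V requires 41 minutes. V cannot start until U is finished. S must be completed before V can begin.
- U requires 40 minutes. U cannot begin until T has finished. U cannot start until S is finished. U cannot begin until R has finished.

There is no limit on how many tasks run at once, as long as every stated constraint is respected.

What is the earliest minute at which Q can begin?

R has no prerequisites, so it starts at minute 0 and finishes at minute 30.
T waits on R (finishes minute 30), so it starts at minute 30 and finishes at 30 + 35 = minute 65.
After R (finishes minute 30), S can start at minute 30 and finishes at minute 100.
For U: T (finishes minute 65); S (finishes minute 100); R (finishes minute 30). Taking the maximum gives a start of minute 100, and it finishes at 100 + 40 = minute 140.
Q waits on U (finishes minute 140), so the earliest it can start is minute 140.

140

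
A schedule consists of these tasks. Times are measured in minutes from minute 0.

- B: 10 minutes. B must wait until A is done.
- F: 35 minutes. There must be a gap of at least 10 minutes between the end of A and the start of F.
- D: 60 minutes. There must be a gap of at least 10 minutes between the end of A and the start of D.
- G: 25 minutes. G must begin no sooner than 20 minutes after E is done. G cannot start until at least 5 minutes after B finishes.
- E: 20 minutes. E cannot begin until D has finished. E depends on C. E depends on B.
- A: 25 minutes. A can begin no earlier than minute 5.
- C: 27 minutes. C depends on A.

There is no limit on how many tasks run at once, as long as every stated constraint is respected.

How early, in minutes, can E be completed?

A cannot begin until its own release at minute 5. It runs from minute 5 to 5 + 25 = minute 30.
D cannot begin until A (finishes minute 30, plus 10-minute gap → minute 40). It runs from minute 40 to 40 + 60 = minute 100.
C cannot begin until A (finishes minute 30). It runs from minute 30 to 30 + 27 = minute 57.
After A (finishes minute 30), B can start at minute 30 and finishes at minute 40.
For E: D (finishes minute 100); C (finishes minute 57); B (finishes minute 40). Taking the maximum gives a start of minute 100, and it finishes at 100 + 20 = minute 120.

120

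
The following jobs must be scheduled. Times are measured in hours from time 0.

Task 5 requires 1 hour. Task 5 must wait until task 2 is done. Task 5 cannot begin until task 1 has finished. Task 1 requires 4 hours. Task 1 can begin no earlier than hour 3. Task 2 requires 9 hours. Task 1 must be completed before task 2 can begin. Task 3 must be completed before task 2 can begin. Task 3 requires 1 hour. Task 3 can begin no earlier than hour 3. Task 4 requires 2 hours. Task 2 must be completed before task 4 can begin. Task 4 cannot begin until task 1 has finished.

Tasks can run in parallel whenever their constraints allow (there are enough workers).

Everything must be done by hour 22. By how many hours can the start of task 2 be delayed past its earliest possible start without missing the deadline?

Task 3 waits on its own release at hour 3, so it starts at hour 3 and finishes at 3 + 1 = hour 4.
Task 1 cannot begin until its own release at hour 3. It runs from hour 3 to 3 + 4 = hour 7.
For task 2: task 1 (finishes hour 7); task 3 (finishes hour 4). Taking the maximum gives a start of hour 7, and it finishes at 7 + 9 = hour 16.

Working backward from the deadline:
To finish by hour 22, task 4 (duration 2) must start no later than hour 20.
Task 5 has no dependents, so it just needs to finish by hour 22. Starting by 22 − 1 = hour 21 achieves that.
Task 2 has several dependents: task 4 (must start by hour 20); task 5 (must start by hour 21). The earliest of those limits is hour 20, so task 2 must start by 20 − 9 = hour 11.
So task 2 can start as early as hour 7 and as late as hour 11, giving 11 − 7 = 4 hours of slack.

4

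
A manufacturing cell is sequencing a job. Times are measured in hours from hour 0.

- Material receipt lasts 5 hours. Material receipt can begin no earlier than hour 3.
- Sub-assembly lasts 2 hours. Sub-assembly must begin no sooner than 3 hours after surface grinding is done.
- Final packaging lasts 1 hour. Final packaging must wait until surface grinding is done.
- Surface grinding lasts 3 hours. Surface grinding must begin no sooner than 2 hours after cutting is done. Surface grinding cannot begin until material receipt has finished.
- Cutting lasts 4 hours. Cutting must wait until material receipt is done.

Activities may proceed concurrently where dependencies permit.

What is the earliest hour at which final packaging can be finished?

18

Material receipt waits on its own release at hour 3, so it starts at hour 3 and finishes at 3 + 5 = hour 8.
After material receipt (finishes hour 8), cutting can start at hour 8 and finishes at hour 12.
Surface grinding cannot start until cutting (finishes hour 12, plus 2-hour gap → hour 14); material receipt (finishes hour 8). The controlling bound is hour 14, so surface grinding finishes at 14 + 3 = hour 17.
Final packaging waits on surface grinding (finishes hour 17), so it starts at hour 17 and finishes at 17 + 1 = hour 18.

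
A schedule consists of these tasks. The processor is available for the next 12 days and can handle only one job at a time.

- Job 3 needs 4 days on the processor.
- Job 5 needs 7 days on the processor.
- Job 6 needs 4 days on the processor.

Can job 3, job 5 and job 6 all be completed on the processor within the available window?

Running back to back, the jobs need 4 + 7 + 4 = 15 days on the processor.
Since 15 > 12, they cannot all fit.

No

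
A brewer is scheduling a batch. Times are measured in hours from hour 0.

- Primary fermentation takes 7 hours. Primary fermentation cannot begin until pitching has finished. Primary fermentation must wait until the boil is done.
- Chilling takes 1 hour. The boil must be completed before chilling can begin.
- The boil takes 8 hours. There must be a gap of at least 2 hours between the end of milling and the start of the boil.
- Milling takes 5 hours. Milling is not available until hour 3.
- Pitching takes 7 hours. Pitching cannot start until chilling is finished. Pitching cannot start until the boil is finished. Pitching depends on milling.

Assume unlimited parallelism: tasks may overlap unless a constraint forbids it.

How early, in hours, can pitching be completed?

Milling waits on its own release at hour 3, so it starts at hour 3 and finishes at 3 + 5 = hour 8.
The boil waits on milling (finishes hour 8, plus 2-hour gap → hour 10), so it starts at hour 10 and finishes at 10 + 8 = hour 18.
After the boil (finishes hour 18), chilling can start at hour 18 and finishes at hour 19.
For pitching: chilling (finishes hour 19); the boil (finishes hour 18); milling (finishes hour 8). Taking the maximum gives a start of hour 19, and it finishes at 19 + 7 = hour 26.

26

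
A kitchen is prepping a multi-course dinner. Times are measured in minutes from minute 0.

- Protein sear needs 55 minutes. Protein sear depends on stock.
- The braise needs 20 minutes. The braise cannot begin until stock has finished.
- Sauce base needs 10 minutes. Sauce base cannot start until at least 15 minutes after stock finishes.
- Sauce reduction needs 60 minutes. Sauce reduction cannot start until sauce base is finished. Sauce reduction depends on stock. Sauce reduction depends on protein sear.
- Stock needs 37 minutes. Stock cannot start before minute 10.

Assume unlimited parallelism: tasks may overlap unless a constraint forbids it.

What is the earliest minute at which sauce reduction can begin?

Stock waits on its own release at minute 10, so it starts at minute 10 and finishes at 10 + 37 = minute 47.
Protein sear cannot begin until stock (finishes minute 47). It runs from minute 47 to 47 + 55 = minute 102.
After stock (finishes minute 47, plus 15-minute gap → minute 62), sauce base can start at minute 62 and finishes at minute 72.
Sauce reduction waits on sauce base (finishes minute 72); stock (finishes minute 47); protein sear (finishes minute 102). The latest of these is minute 102, which is the earliest sauce reduction can start.

102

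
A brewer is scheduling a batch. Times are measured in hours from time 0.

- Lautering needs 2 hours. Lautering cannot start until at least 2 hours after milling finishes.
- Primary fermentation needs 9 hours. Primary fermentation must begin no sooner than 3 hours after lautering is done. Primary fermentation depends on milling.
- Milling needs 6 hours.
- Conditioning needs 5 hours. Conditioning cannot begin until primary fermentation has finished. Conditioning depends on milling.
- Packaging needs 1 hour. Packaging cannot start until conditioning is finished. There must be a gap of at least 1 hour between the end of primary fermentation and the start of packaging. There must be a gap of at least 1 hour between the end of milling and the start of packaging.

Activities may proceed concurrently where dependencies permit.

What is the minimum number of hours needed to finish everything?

Nothing blocks milling, so it runs from hour 0 to hour 6.
After milling (finishes hour 6, plus 2-hour gap → hour 8), lautering can start at hour 8 and finishes at hour 10.
Primary fermentation has to wait for lautering (finishes hour 10, plus 3-hour gap → hour 13); milling (finishes hour 6). The latest of these is hour 13, so primary fermentation runs hour 13 to 13 + 9 = hour 22.
For conditioning: primary fermentation (finishes hour 22); milling (finishes hour 6). Taking the maximum gives a start of hour 22, and it finishes at 22 + 5 = hour 27.
Packaging needs all of conditioning (finishes hour 27); primary fermentation (finishes hour 22, plus 1-hour gap → hour 23); milling (finishes hour 6, plus 1-hour gap → hour 7). That puts its earliest start at hour 27; it finishes at 27 + 1 = hour 28.
All tasks are finished once the last one completes. Finish times: Milling at 6, Lautering at 10, Primary fermentation at 22, Conditioning at 27, Packaging at 28. The latest is hour 28.

28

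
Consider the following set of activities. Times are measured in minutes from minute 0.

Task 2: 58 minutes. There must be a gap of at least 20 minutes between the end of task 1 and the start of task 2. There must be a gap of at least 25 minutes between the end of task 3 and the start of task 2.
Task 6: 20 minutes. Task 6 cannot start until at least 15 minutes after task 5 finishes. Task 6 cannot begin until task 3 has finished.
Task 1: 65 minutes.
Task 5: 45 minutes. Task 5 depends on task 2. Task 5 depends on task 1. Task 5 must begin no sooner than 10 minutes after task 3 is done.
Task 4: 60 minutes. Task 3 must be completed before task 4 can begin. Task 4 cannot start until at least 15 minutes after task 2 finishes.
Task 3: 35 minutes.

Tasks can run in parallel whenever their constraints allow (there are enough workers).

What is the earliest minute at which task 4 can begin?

Nothing blocks task 3, so it runs from minute 0 to minute 35.
Task 1 can start immediately at minute 0; it finishes at minute 65.
Task 2 needs all of task 1 (finishes minute 65, plus 20-minute gap → minute 85); task 3 (finishes minute 35, plus 25-minute gap → minute 60). That puts its earliest start at minute 85; it finishes at 85 + 58 = minute 143.
Task 4 waits on task 3 (finishes minute 35); task 2 (finishes minute 143, plus 15-minute gap → minute 158). The latest of these is minute 158, which is the earliest task 4 can start.

158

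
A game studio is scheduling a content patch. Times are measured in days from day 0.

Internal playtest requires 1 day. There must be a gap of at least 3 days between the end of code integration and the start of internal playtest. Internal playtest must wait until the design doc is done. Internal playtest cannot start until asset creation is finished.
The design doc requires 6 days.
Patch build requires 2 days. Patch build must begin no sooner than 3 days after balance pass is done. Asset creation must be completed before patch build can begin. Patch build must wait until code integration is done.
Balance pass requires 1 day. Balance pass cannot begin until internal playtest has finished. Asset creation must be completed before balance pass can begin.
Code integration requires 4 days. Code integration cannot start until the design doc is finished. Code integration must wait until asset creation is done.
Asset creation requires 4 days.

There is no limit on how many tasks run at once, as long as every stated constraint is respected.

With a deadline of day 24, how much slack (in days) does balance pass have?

Asset creation can start immediately at day 0; it finishes at day 4.
Nothing blocks the design doc, so it runs from day 0 to day 6.
Code integration cannot start until the design doc (finishes day 6); asset creation (finishes day 4). The controlling bound is day 6, so code integration finishes at 6 + 4 = day 10.
For internal playtest: code integration (finishes day 10, plus 3-day gap → day 13); the design doc (finishes day 6); asset creation (finishes day 4). Taking the maximum gives a start of day 13, and it finishes at 13 + 1 = day 14.
For balance pass: internal playtest (finishes day 14); asset creation (finishes day 4). Taking the maximum gives a start of day 14, and it finishes at 14 + 1 = day 15.

Working backward from the deadline:
Nothing follows patch build; the deadline of day 24 is its only limit. It must start by 24 − 2 = day 22.
Balance pass must finish before patch build (must start by day 22, minus 3-day gap → day 19). With a 1-day duration, balance pass must start by 19 − 1 = day 18.
So balance pass can start as early as day 14 and as late as day 18, giving 18 − 14 = 4 days of slack.

4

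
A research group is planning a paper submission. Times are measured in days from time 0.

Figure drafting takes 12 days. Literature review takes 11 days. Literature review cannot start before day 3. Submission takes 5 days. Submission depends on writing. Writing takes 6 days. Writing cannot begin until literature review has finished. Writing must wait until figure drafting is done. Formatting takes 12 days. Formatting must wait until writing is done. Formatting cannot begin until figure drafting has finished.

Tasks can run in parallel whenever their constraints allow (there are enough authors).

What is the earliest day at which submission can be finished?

Figure drafting can start immediately at day 0; it finishes at day 12.
Literature review cannot begin until its own release at day 3. It runs from day 3 to 3 + 11 = day 14.
Writing needs all of literature review (finishes day 14); figure drafting (finishes day 12). That puts its earliest start at day 14; it finishes at 14 + 6 = day 20.
After writing (finishes day 20), submission can start at day 20 and finishes at day 25.

25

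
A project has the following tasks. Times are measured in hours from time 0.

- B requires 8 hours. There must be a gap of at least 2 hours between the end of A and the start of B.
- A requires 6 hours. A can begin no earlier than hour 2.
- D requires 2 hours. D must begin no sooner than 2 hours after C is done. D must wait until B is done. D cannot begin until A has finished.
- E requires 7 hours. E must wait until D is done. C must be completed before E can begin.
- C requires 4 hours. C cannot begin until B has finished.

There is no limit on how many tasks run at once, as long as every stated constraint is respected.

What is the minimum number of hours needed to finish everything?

33

After its own release at hour 2, A can start at hour 2 and finishes at hour 8.
B cannot begin until A (finishes hour 8, plus 2-hour gap → hour 10). It runs from hour 10 to 10 + 8 = hour 18.
After B (finishes hour 18), C can start at hour 18 and finishes at hour 22.
For D: C (finishes hour 22, plus 2-hour gap → hour 24); B (finishes hour 18); A (finishes hour 8). Taking the maximum gives a start of hour 24, and it finishes at 24 + 2 = hour 26.
E needs all of D (finishes hour 26); C (finishes hour 22). That puts its earliest start at hour 26; it finishes at 26 + 7 = hour 33.
All tasks are finished once the last one completes. Finish times: A at 8, B at 18, C at 22, D at 26, E at 33. The latest is hour 33.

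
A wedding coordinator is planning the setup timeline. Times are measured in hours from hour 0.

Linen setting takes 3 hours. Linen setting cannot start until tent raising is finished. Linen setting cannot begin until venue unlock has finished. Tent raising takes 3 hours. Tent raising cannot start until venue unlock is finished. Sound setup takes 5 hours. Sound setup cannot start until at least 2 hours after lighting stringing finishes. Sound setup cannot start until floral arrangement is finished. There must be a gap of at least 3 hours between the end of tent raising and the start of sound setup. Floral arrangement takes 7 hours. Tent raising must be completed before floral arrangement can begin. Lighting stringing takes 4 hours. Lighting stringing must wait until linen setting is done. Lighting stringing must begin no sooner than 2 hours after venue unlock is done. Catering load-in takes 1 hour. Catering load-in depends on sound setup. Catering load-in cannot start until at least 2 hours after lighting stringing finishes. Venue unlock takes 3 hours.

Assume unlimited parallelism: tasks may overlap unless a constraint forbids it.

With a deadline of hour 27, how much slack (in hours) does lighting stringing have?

6

Venue unlock has no prerequisites, so it starts at hour 0 and finishes at hour 3.
After venue unlock (finishes hour 3), tent raising can start at hour 3 and finishes at hour 6.
Linen setting needs all of tent raising (finishes hour 6); venue unlock (finishes hour 3). That puts its earliest start at hour 6; it finishes at 6 + 3 = hour 9.
Lighting stringing has to wait for linen setting (finishes hour 9); venue unlock (finishes hour 3, plus 2-hour gap → hour 5). The latest of these is hour 9, so lighting stringing runs hour 9 to 9 + 4 = hour 13.

Working backward from the deadline:
Catering load-in must finish by hour 27; it takes 1 hour, so it must start by 27 − 1 = hour 26.
Sound setup has to be done before catering load-in (must start by hour 26). That means finishing by hour 26, i.e. starting by 26 − 5 = hour 21.
For lighting stringing: sound setup (must start by hour 21, minus 2-hour gap → hour 19); catering load-in (must start by hour 26, minus 2-hour gap → hour 24). The most restrictive is hour 19; with a 4-hour duration, lighting stringing must start by hour 15.
So lighting stringing can start as early as hour 9 and as late as hour 15, giving 15 − 9 = 6 hours of slack.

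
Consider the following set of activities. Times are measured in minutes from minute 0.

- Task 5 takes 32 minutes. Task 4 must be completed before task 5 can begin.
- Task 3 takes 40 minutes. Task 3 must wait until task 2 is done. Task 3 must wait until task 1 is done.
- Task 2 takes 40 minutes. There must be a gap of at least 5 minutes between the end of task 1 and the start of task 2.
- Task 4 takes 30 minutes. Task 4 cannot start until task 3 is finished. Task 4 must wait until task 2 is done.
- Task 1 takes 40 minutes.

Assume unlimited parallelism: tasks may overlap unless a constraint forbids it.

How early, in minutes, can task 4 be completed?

155

Task 1 has no prerequisites, so it starts at minute 0 and finishes at minute 40.
Task 2 cannot begin until task 1 (finishes minute 40, plus 5-minute gap → minute 45). It runs from minute 45 to 45 + 40 = minute 85.
Task 3 has to wait for task 2 (finishes minute 85); task 1 (finishes minute 40). The latest of these is minute 85, so task 3 runs minute 85 to 85 + 40 = minute 125.
Task 4 needs all of task 3 (finishes minute 125); task 2 (finishes minute 85). That puts its earliest start at minute 125; it finishes at 125 + 30 = minute 155.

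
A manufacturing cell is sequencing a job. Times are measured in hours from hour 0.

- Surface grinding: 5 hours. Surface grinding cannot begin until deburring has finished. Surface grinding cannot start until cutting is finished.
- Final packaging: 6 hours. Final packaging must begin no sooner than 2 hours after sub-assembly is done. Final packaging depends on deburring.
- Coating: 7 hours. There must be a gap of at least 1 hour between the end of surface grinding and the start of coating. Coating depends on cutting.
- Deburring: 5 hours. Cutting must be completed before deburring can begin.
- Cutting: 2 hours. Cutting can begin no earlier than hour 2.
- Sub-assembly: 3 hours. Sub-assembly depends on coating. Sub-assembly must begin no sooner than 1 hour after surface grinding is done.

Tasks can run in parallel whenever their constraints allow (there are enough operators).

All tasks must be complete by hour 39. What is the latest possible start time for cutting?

8

Final packaging must finish by hour 39; it takes 6 hours, so it must start by 39 − 6 = hour 33.
Sub-assembly feeds into final packaging (must start by hour 33, minus 2-hour gap → hour 31); so sub-assembly must finish by hour 31 and therefore start by hour 28.
Coating feeds into sub-assembly (must start by hour 28); so coating must finish by hour 28 and therefore start by hour 21.
Surface grinding has several dependents: coating (must start by hour 21, minus 1-hour gap → hour 20); sub-assembly (must start by hour 28, minus 1-hour gap → hour 27). The earliest of those limits is hour 20, so surface grinding must start by 20 − 5 = hour 15.
Deburring must finish in time for surface grinding (must start by hour 15); final packaging (must start by hour 33). The tightest is hour 15, so deburring must start by 15 − 5 = hour 10.
For cutting: deburring (must start by hour 10); surface grinding (must start by hour 15); coating (must start by hour 21). The most restrictive is hour 10; with a 2-hour duration, cutting must start by hour 8.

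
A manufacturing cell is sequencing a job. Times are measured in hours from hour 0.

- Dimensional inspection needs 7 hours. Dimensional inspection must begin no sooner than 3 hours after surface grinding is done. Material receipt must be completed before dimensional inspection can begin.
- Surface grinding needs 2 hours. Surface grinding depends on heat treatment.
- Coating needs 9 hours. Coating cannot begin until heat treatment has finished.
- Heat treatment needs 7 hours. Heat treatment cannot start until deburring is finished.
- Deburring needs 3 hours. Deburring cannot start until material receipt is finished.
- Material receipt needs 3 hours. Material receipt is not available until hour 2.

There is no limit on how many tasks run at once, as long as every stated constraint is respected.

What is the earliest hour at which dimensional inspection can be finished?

Material receipt waits on its own release at hour 2, so it starts at hour 2 and finishes at 2 + 3 = hour 5.
Deburring cannot begin until material receipt (finishes hour 5). It runs from hour 5 to 5 + 3 = hour 8.
Heat treatment waits on deburring (finishes hour 8), so it starts at hour 8 and finishes at 8 + 7 = hour 15.
Surface grinding waits on heat treatment (finishes hour 15), so it starts at hour 15 and finishes at 15 + 2 = hour 17.
For dimensional inspection: surface grinding (finishes hour 17, plus 3-hour gap → hour 20); material receipt (finishes hour 5). Taking the maximum gives a start of hour 20, and it finishes at 20 + 7 = hour 27.

27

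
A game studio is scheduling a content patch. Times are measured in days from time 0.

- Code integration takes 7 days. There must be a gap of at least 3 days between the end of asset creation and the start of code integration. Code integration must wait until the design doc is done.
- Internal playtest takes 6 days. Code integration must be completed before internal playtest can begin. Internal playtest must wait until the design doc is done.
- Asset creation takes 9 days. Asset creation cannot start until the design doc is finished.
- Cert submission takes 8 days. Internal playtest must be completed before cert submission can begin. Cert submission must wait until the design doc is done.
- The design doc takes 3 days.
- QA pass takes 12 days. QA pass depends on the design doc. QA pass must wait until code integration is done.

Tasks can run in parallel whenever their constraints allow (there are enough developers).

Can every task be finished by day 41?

The design doc can start immediately at day 0; it finishes at day 3.
Asset creation cannot begin until the design doc (finishes day 3). It runs from day 3 to 3 + 9 = day 12.
Code integration needs all of asset creation (finishes day 12, plus 3-day gap → day 15); the design doc (finishes day 3). That puts its earliest start at day 15; it finishes at 15 + 7 = day 22.
QA pass cannot start until the design doc (finishes day 3); code integration (finishes day 22). The controlling bound is day 22, so QA pass finishes at 22 + 12 = day 34.
Internal playtest cannot start until code integration (finishes day 22); the design doc (finishes day 3). The controlling bound is day 22, so internal playtest finishes at 22 + 6 = day 28.
Cert submission cannot start until internal playtest (finishes day 28); the design doc (finishes day 3). The controlling bound is day 28, so cert submission finishes at 28 + 8 = day 36.
Every task is finished by day 36, which is no later than the deadline of 41, so the schedule is feasible.

Yes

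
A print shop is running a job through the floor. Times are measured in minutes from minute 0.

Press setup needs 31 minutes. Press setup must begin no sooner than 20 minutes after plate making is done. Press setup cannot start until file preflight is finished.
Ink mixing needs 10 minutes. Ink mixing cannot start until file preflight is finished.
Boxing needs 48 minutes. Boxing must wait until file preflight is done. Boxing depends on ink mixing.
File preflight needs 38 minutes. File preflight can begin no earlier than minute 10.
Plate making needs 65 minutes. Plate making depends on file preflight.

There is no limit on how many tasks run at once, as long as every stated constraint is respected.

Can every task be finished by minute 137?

After its own release at minute 10, file preflight can start at minute 10 and finishes at minute 48.
Ink mixing waits on file preflight (finishes minute 48), so it starts at minute 48 and finishes at 48 + 10 = minute 58.
For boxing: file preflight (finishes minute 48); ink mixing (finishes minute 58). Taking the maximum gives a start of minute 58, and it finishes at 58 + 48 = minute 106.
After file preflight (finishes minute 48), plate making can start at minute 48 and finishes at minute 113.
Press setup needs all of plate making (finishes minute 113, plus 20-minute gap → minute 133); file preflight (finishes minute 48). That puts its earliest start at minute 133; it finishes at 133 + 31 = minute 164.
The earliest everything can be done is minute 164, which is after the deadline of 137, so it is not possible.

No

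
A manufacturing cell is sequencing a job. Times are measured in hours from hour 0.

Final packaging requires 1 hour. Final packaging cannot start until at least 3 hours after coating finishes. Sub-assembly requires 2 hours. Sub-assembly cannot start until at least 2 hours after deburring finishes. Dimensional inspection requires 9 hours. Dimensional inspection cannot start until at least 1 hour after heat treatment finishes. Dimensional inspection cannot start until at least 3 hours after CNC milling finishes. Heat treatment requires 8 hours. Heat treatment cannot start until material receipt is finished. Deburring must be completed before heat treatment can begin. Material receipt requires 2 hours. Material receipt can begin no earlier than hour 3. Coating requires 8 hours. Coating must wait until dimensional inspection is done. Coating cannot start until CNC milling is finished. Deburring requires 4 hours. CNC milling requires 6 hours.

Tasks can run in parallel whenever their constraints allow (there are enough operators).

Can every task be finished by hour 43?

Nothing blocks CNC milling, so it runs from hour 0 to hour 6.
Deburring can start immediately at hour 0; it finishes at hour 4.
After deburring (finishes hour 4, plus 2-hour gap → hour 6), sub-assembly can start at hour 6 and finishes at hour 8.
Material receipt cannot begin until its own release at hour 3. It runs from hour 3 to 3 + 2 = hour 5.
Heat treatment needs all of material receipt (finishes hour 5); deburring (finishes hour 4). That puts its earliest start at hour 5; it finishes at 5 + 8 = hour 13.
Dimensional inspection needs all of heat treatment (finishes hour 13, plus 1-hour gap → hour 14); CNC milling (finishes hour 6, plus 3-hour gap → hour 9). That puts its earliest start at hour 14; it finishes at 14 + 9 = hour 23.
Coating needs all of dimensional inspection (finishes hour 23); CNC milling (finishes hour 6). That puts its earliest start at hour 23; it finishes at 23 + 8 = hour 31.
Final packaging waits on coating (finishes hour 31, plus 3-hour gap → hour 34), so it starts at hour 34 and finishes at 34 + 1 = hour 35.
Every task is finished by hour 35, which is no later than the deadline of 43, so the schedule is feasible.

Yes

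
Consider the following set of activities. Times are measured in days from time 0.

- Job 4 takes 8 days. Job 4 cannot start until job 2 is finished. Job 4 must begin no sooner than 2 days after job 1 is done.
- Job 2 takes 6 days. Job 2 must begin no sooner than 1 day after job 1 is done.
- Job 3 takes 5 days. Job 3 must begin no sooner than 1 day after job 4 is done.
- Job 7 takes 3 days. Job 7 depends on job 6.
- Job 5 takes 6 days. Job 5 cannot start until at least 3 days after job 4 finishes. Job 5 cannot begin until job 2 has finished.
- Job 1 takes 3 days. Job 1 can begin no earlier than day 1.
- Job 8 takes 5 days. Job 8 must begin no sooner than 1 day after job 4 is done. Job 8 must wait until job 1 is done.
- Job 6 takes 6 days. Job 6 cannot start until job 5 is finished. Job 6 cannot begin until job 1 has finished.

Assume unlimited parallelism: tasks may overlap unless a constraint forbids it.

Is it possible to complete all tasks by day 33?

No

Job 1 cannot begin until its own release at day 1. It runs from day 1 to 1 + 3 = day 4.
Job 2 waits on job 1 (finishes day 4, plus 1-day gap → day 5), so it starts at day 5 and finishes at 5 + 6 = day 11.
For job 4: job 2 (finishes day 11); job 1 (finishes day 4, plus 2-day gap → day 6). Taking the maximum gives a start of day 11, and it finishes at 11 + 8 = day 19.
For job 8: job 4 (finishes day 19, plus 1-day gap → day 20); job 1 (finishes day 4). Taking the maximum gives a start of day 20, and it finishes at 20 + 5 = day 25.
Job 5 needs all of job 4 (finishes day 19, plus 3-day gap → day 22); job 2 (finishes day 11). That puts its earliest start at day 22; it finishes at 22 + 6 = day 28.
Job 6 has to wait for job 5 (finishes day 28); job 1 (finishes day 4). The latest of these is day 28, so job 6 runs day 28 to 28 + 6 = day 34.
Job 7 cannot begin until job 6 (finishes day 34). It runs from day 34 to 34 + 3 = day 37.
Job 3 cannot begin until job 4 (finishes day 19, plus 1-day gap → day 20). It runs from day 20 to 20 + 5 = day 25.
The earliest everything can be done is day 37, which is after the deadline of 33, so it is not possible.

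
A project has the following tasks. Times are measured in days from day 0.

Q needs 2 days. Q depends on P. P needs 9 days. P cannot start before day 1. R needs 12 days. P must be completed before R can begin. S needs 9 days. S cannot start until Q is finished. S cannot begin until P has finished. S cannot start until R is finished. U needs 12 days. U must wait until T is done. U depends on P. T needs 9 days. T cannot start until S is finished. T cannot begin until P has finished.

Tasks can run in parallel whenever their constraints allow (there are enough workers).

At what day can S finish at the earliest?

31

P cannot begin until its own release at day 1. It runs from day 1 to 1 + 9 = day 10.
R cannot begin until P (finishes day 10). It runs from day 10 to 10 + 12 = day 22.
Q cannot begin until P (finishes day 10). It runs from day 10 to 10 + 2 = day 12.
S has to wait for Q (finishes day 12); P (finishes day 10); R (finishes day 22). The latest of these is day 22, so S runs day 22 to 22 + 9 = day 31.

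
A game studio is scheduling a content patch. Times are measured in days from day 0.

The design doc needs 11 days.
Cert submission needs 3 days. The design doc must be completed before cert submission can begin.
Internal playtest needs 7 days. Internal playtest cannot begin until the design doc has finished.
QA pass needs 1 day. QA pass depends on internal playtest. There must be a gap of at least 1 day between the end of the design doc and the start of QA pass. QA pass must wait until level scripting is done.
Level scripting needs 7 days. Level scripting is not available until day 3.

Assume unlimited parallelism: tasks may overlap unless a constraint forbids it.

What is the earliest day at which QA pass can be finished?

Level scripting cannot begin until its own release at day 3. It runs from day 3 to 3 + 7 = day 10.
The design doc can start immediately at day 0; it finishes at day 11.
After the design doc (finishes day 11), internal playtest can start at day 11 and finishes at day 18.
For QA pass: internal playtest (finishes day 18); the design doc (finishes day 11, plus 1-day gap → day 12); level scripting (finishes day 10). Taking the maximum gives a start of day 18, and it finishes at 18 + 1 = day 19.

19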